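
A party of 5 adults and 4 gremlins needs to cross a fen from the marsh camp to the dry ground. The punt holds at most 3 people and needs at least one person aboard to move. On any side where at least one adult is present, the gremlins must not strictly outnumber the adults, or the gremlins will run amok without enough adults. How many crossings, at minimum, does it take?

7

Counting alone: each trip to the dry ground takes at most 3 across and each return brings at least 1 back, so after t trips out (and t−1 returns) at most 3t − (t−1) of the 9 are across; that first reaches 9 at t = 4, so at least 7 crossings are needed.
The plan below uses exactly 7 crossings, so it is optimal:
1. 3 gremlins → the dry ground.  (the marsh camp: 5A 1G; the dry ground: 0A 3G)
2. 1 gremlin ← the marsh camp.  (the marsh camp: 5A 2G; the dry ground: 0A 2G)
3. 3 adults → the dry ground.  (the marsh camp: 2A 2G; the dry ground: 3A 2G)
4. 1 adult ← the marsh camp.  (the marsh camp: 3A 2G; the dry ground: 2A 2G)
5. 2 adults and 1 gremlin → the dry ground.  (the marsh camp: 1A 1G; the dry ground: 4A 3G)
6. 1 adult ← the marsh camp.  (the marsh camp: 2A 1G; the dry ground: 3A 3G)
7. 2 adults and 1 gremlin → the dry ground.  (the marsh camp: 0A 0G; the dry ground: 5A 4G)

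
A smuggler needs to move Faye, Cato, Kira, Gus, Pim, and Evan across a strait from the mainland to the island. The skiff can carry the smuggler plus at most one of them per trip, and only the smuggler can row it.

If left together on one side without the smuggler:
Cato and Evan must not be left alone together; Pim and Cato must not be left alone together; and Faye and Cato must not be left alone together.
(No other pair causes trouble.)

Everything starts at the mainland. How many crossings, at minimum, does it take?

Following every safe sequence of crossings from the start, the most of the 6 that can be at the island as the skiff arrives there on crossings 1, 3, 5, 7 is 1, 2, 3, 4 respectively; the best ever achieved is 4 of 6.
From crossing 9 on, no configuration arises that was not already reachable earlier: only 36 distinct safe configurations (who is on which side, and where the skiff is) can ever be reached, none of them has everyone across, and every continuation just revisits them. So no valid plan exists.

impossible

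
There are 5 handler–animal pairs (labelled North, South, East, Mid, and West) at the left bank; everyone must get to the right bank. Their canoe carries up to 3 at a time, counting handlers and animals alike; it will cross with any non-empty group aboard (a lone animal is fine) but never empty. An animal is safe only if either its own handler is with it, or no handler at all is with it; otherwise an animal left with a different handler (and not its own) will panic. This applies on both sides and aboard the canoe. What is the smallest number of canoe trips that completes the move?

Counting alone: each trip to the right bank takes at most 3 across and each return brings at least 1 back, so after t trips out (and t−1 returns) at most 3t − (t−1) of the 10 are across; that first reaches 10 at t = 5, so at least 9 crossings are needed.
The safety rule pushes this higher. Following every safe sequence of crossings, the most of the 10 that can be at the right bank as the canoe arrives there on crossing 9 is 9 — never all 10.
So no plan with fewer than 11 crossings exists, and this one achieves 11:
1. animal North and handler North cross → the right bank.
2. handler North crosses ← the left bank.
3. animal East, animal Mid, and animal South cross → the right bank.
4. animal North crosses ← the left bank.
5. handler East, handler Mid, and handler South cross → the right bank.
6. animal South and handler South cross ← the left bank.
7. handler North, handler South, and handler West cross → the right bank.
8. animal East crosses ← the left bank.
9. animal North and animal South cross → the right bank.
10. animal North crosses ← the left bank.
11. animal East, animal North, and animal West cross → the right bank.

11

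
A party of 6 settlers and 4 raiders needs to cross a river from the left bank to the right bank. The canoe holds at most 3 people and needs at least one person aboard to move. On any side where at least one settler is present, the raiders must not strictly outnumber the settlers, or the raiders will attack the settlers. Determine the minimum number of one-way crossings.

9

Counting alone: each trip to the right bank takes at most 3 across and each return brings at least 1 back, so after t trips out (and t−1 returns) at most 3t − (t−1) of the 10 are across; that first reaches 10 at t = 5, so at least 9 crossings are needed.
The plan below uses exactly 9 crossings, so it is optimal:
1. 2 raiders → the right bank.  (the left bank: 6S 2R; the right bank: 0S 2R)
2. 1 raider ← the left bank.  (the left bank: 6S 3R; the right bank: 0S 1R)
3. 3 raiders → the right bank.  (the left bank: 6S 0R; the right bank: 0S 4R)
4. 1 raider ← the left bank.  (the left bank: 6S 1R; the right bank: 0S 3R)
5. 3 settlers → the right bank.  (the left bank: 3S 1R; the right bank: 3S 3R)
6. 1 raider ← the left bank.  (the left bank: 3S 2R; the right bank: 3S 2R)
7. 1 settler and 2 raiders → the right bank.  (the left bank: 2S 0R; the right bank: 4S 4R)
8. 1 raider ← the left bank.  (the left bank: 2S 1R; the right bank: 4S 3R)
9. 2 settlers and 1 raider → the right bank.  (the left bank: 0S 0R; the right bank: 6S 4R)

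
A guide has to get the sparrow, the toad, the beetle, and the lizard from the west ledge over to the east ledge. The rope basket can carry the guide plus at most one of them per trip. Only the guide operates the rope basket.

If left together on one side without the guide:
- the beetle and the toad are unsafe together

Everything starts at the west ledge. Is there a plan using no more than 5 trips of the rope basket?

No

Counting alone: the guide can take at most 1 across per trip to the east ledge, so moving all 4 needs at least 4 loaded trips out, with a return between consecutive ones — at least 7 crossings.
Since 5 < 7, 5 crossings cannot be enough. (The shortest complete plan in fact takes 7:)
1. Guide goes to the east ledge with the toad.
2. Guide goes back to the west ledge alone.
3. Guide goes to the east ledge with the sparrow.
4. Guide goes back to the west ledge alone.
5. Guide goes to the east ledge with the lizard.
6. Guide goes back to the west ledge alone.
7. Guide goes to the east ledge with the beetle.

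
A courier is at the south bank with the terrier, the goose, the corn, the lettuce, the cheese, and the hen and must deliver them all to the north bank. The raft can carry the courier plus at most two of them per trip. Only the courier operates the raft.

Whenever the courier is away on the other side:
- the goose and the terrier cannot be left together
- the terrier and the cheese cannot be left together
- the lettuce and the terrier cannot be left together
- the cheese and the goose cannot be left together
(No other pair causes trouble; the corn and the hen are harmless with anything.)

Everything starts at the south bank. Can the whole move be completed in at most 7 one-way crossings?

Counting alone: the courier can take at most 2 across per trip to the north bank, so moving all 6 needs at least 3 loaded trips out, with a return between consecutive ones — at least 5 crossings.
The safety rule pushes this higher. Following every safe sequence of crossings, the most of the 6 that can be at the north bank as the raft arrives there on crossings 5, 7 is 4, 5 respectively — never all 6.
So the move cannot be finished within 7 crossings. (The shortest complete plan takes 9:)
1. Courier goes to the north bank with the goose and the terrier.
2. Courier goes back to the south bank with the terrier.
3. Courier goes to the north bank with the corn and the terrier.
4. Courier goes back to the south bank with the terrier.
5. Courier goes to the north bank with the lettuce and the terrier.
6. Courier goes back to the south bank with the terrier.
7. Courier goes to the north bank with the hen and the terrier.
8. Courier goes back to the south bank with the terrier.
9. Courier goes to the north bank with the cheese and the terrier.

No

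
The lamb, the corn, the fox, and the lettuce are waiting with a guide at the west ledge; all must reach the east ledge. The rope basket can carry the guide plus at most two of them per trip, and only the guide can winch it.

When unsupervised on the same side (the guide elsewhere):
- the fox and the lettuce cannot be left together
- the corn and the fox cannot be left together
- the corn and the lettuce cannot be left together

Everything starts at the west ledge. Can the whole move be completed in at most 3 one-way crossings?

No

Counting alone: the guide can take at most 2 across per trip to the east ledge, so moving all 4 needs at least 2 loaded trips out, with a return between consecutive ones — at least 3 crossings.
The safety rule pushes this higher. Following every safe sequence of crossings, the most of the 4 that can be at the east ledge as the rope basket arrives there on crossing 3 is 3 — never all 4.
So the move cannot be finished within 3 crossings. (The shortest complete plan takes 5:)
1. Guide goes to the east ledge with the corn and the fox.
2. Guide goes back to the west ledge with the corn.
3. Guide goes to the east ledge with the corn and the lamb.
4. Guide goes back to the west ledge with the corn.
5. Guide goes to the east ledge with the corn and the lettuce.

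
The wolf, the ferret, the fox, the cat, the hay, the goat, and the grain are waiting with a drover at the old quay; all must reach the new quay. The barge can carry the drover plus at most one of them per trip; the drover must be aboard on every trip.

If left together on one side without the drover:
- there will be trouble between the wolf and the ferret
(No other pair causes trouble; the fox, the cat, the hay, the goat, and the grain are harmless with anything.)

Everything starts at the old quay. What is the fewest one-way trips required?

13

Counting alone: the drover can take at most 1 across per trip to the new quay, so moving all 7 needs at least 7 loaded trips out, with a return between consecutive ones — at least 13 crossings.
The plan below uses exactly 13 crossings, so it is optimal:
1. Drover goes to the new quay with the wolf.
2. Drover goes back to the old quay alone.
3. Drover goes to the new quay with the fox.
4. Drover goes back to the old quay alone.
5. Drover goes to the new quay with the cat.
6. Drover goes back to the old quay alone.
7. Drover goes to the new quay with the hay.
8. Drover goes back to the old quay alone.
9. Drover goes to the new quay with the goat.
10. Drover goes back to the old quay alone.
11. Drover goes to the new quay with the grain.
12. Drover goes back to the old quay alone.
13. Drover goes to the new quay with the ferret.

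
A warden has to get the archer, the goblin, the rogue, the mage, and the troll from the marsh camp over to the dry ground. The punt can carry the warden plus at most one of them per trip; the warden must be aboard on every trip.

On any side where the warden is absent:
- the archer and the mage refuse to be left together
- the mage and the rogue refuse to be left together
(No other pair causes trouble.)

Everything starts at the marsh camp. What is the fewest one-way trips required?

Counting alone: the warden can take at most 1 across per trip to the dry ground, so moving all 5 needs at least 5 loaded trips out, with a return between consecutive ones — at least 9 crossings.
The safety rule pushes this higher. Following every safe sequence of crossings, the most of the 5 that can be at the dry ground as the punt arrives there on crossing 9 is 4 — never all 5.
So no plan with fewer than 11 crossings exists, and this one achieves 11:
1. Warden goes to the dry ground with the mage.
2. Warden goes back to the marsh camp alone.
3. Warden goes to the dry ground with the archer.
4. Warden goes back to the marsh camp with the mage.
5. Warden goes to the dry ground with the rogue.
6. Warden goes back to the marsh camp alone.
7. Warden goes to the dry ground with the goblin.
8. Warden goes back to the marsh camp alone.
9. Warden goes to the dry ground with the troll.
10. Warden goes back to the marsh camp alone.
11. Warden goes to the dry ground with the mage.

11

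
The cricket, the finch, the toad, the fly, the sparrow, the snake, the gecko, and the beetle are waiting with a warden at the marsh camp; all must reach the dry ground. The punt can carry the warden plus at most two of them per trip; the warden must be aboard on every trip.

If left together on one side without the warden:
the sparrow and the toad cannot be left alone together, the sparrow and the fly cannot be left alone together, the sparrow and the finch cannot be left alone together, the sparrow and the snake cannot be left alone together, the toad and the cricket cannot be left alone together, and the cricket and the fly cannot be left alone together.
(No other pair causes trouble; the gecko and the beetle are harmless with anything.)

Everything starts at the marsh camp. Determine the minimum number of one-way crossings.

9

Counting alone: the warden can take at most 2 across per trip to the dry ground, so moving all 8 needs at least 4 loaded trips out, with a return between consecutive ones — at least 7 crossings.
The safety rule pushes this higher. Following every safe sequence of crossings, the most of the 8 that can be at the dry ground as the punt arrives there on crossing 7 is 7 — never all 8.
So no plan with fewer than 9 crossings exists, and this one achieves 9:
1. Warden goes to the dry ground with the cricket and the sparrow.  [the marsh camp: the beetle, the finch, the fly, the gecko, the snake, the toad | the dry ground: the cricket, the sparrow]
2. Warden goes back to the marsh camp alone.  [the marsh camp: the beetle, the finch, the fly, the gecko, the snake, the toad | the dry ground: the cricket, the sparrow]
3. Warden goes to the dry ground with the finch and the toad.  [the marsh camp: the beetle, the fly, the gecko, the snake | the dry ground: the cricket, the finch, the sparrow, the toad]
4. Warden goes back to the marsh camp with the cricket and the sparrow.  [the marsh camp: the beetle, the cricket, the fly, the gecko, the snake, the sparrow | the dry ground: the finch, the toad]
5. Warden goes to the dry ground with the fly and the snake.  [the marsh camp: the beetle, the cricket, the gecko, the sparrow | the dry ground: the finch, the fly, the snake, the toad]
6. Warden goes back to the marsh camp alone.  [the marsh camp: the beetle, the cricket, the gecko, the sparrow | the dry ground: the finch, the fly, the snake, the toad]
7. Warden goes to the dry ground with the beetle and the gecko.  [the marsh camp: the cricket, the sparrow | the dry ground: the beetle, the finch, the fly, the gecko, the snake, the toad]
8. Warden goes back to the marsh camp alone.  [the marsh camp: the cricket, the sparrow | the dry ground: the beetle, the finch, the fly, the gecko, the snake, the toad]
9. Warden goes to the dry ground with the cricket and the sparrow.  [the marsh camp: — | the dry ground: the beetle, the cricket, the finch, the fly, the gecko, the snake, the sparrow, the toad]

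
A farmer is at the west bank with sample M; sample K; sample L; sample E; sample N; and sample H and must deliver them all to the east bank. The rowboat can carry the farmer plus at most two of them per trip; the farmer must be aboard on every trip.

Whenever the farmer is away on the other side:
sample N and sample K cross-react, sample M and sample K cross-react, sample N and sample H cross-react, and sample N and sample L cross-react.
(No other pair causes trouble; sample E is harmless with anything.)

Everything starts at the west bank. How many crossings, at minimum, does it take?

7

Counting alone: the farmer can take at most 2 across per trip to the east bank, so moving all 6 needs at least 3 loaded trips out, with a return between consecutive ones — at least 5 crossings.
The safety rule pushes this higher. Following every safe sequence of crossings, the most of the 6 that can be at the east bank as the rowboat arrives there on crossing 5 is 5 — never all 6.
So no plan with fewer than 7 crossings exists, and this one achieves 7:
1. Farmer goes to the east bank with sample M and sample N.  [the west bank: sample E, sample H, sample K, sample L | the east bank: sample M, sample N]
2. Farmer goes back to the west bank alone.  [the west bank: sample E, sample H, sample K, sample L | the east bank: sample M, sample N]
3. Farmer goes to the east bank with sample E.  [the west bank: sample H, sample K, sample L | the east bank: sample E, sample M, sample N]
4. Farmer goes back to the west bank alone.  [the west bank: sample H, sample K, sample L | the east bank: sample E, sample M, sample N]
5. Farmer goes to the east bank with sample H and sample L.  [the west bank: sample K | the east bank: sample E, sample H, sample L, sample M, sample N]
6. Farmer goes back to the west bank with sample N.  [the west bank: sample K, sample N | the east bank: sample E, sample H, sample L, sample M]
7. Farmer goes to the east bank with sample K and sample N.  [the west bank: — | the east bank: sample E, sample H, sample K, sample L, sample M, sample N]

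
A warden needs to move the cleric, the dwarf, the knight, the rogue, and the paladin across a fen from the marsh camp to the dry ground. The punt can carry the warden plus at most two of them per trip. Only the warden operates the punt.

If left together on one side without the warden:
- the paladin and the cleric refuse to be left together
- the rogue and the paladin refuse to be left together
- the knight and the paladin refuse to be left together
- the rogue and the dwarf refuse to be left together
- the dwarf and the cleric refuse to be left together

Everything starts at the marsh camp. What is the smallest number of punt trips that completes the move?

7

Counting alone: the warden can take at most 2 across per trip to the dry ground, so moving all 5 needs at least 3 loaded trips out, with a return between consecutive ones — at least 5 crossings.
The safety rule pushes this higher. Following every safe sequence of crossings, the most of the 5 that can be at the dry ground as the punt arrives there on crossing 5 is 4 — never all 5.
So no plan with fewer than 7 crossings exists, and this one achieves 7:
1. Warden goes to the dry ground with the dwarf and the paladin.
2. Warden goes back to the marsh camp alone.
3. Warden goes to the dry ground with the cleric.
4. Warden goes back to the marsh camp with the dwarf and the paladin.
5. Warden goes to the dry ground with the knight and the rogue.
6. Warden goes back to the marsh camp alone.
7. Warden goes to the dry ground with the dwarf and the paladin.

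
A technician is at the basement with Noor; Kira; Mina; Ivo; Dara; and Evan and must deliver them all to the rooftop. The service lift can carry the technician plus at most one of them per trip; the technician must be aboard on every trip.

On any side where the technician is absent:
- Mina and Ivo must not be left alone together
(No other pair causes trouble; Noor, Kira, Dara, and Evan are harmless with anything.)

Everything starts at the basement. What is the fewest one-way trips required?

11

Counting alone: the technician can take at most 1 across per trip to the rooftop, so moving all 6 needs at least 6 loaded trips out, with a return between consecutive ones — at least 11 crossings.
The plan below uses exactly 11 crossings, so it is optimal:
1. Technician goes to the rooftop with Mina.
2. Technician goes back to the basement alone.
3. Technician goes to the rooftop with Noor.
4. Technician goes back to the basement alone.
5. Technician goes to the rooftop with Kira.
6. Technician goes back to the basement alone.
7. Technician goes to the rooftop with Dara.
8. Technician goes back to the basement alone.
9. Technician goes to the rooftop with Evan.
10. Technician goes back to the basement alone.
11. Technician goes to the rooftop with Ivo.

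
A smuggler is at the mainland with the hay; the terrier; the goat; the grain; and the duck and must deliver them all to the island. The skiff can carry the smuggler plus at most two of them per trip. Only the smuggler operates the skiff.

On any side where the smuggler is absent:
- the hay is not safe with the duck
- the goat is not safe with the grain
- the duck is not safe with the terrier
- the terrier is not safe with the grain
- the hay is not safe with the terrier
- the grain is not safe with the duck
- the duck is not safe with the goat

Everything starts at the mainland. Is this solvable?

No

Whatever the first load, the items left behind include a forbidden pair without the smuggler. No opening move is safe, so no plan exists.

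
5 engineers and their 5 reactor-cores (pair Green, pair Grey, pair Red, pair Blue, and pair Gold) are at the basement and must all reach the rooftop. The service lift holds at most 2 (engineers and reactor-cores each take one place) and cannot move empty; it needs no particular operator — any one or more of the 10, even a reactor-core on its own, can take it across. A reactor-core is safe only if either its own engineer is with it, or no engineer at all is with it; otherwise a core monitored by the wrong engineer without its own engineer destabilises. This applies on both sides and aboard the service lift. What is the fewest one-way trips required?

Following every safe sequence of crossings from the start, the most of the 10 that can be at the rooftop as the service lift arrives there on crossings 1, 3, 5, 7 is 2, 3, 4, 5 respectively; the best ever achieved is 5 of 10.
From crossing 9 on, no configuration arises that was not already reachable earlier: only 82 distinct safe configurations (who is on which side, and where the service lift is) can ever be reached, none of them has everyone across, and every continuation just revisits them. So no valid plan exists.

impossible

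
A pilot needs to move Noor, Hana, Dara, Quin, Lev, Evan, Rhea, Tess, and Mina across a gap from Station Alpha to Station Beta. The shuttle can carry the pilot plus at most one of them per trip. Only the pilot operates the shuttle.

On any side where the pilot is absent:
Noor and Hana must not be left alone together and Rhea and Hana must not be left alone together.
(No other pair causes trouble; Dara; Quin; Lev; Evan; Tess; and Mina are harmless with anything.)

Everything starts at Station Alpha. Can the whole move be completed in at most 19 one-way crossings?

Yes

Yes — this plan uses 19 crossings (≤ 19):
1. Pilot goes to Station Beta with Hana.  [Station Alpha: Dara, Evan, Lev, Mina, Noor, Quin, Rhea, Tess | Station Beta: Hana]
2. Pilot goes back to Station Alpha alone.  [Station Alpha: Dara, Evan, Lev, Mina, Noor, Quin, Rhea, Tess | Station Beta: Hana]
3. Pilot goes to Station Beta with Noor.  [Station Alpha: Dara, Evan, Lev, Mina, Quin, Rhea, Tess | Station Beta: Hana, Noor]
4. Pilot goes back to Station Alpha with Hana.  [Station Alpha: Dara, Evan, Hana, Lev, Mina, Quin, Rhea, Tess | Station Beta: Noor]
5. Pilot goes to Station Beta with Rhea.  [Station Alpha: Dara, Evan, Hana, Lev, Mina, Quin, Tess | Station Beta: Noor, Rhea]
6. Pilot goes back to Station Alpha alone.  [Station Alpha: Dara, Evan, Hana, Lev, Mina, Quin, Tess | Station Beta: Noor, Rhea]
7. Pilot goes to Station Beta with Dara.  [Station Alpha: Evan, Hana, Lev, Mina, Quin, Tess | Station Beta: Dara, Noor, Rhea]
8. Pilot goes back to Station Alpha alone.  [Station Alpha: Evan, Hana, Lev, Mina, Quin, Tess | Station Beta: Dara, Noor, Rhea]
9. Pilot goes to Station Beta with Quin.  [Station Alpha: Evan, Hana, Lev, Mina, Tess | Station Beta: Dara, Noor, Quin, Rhea]
10. Pilot goes back to Station Alpha alone.  [Station Alpha: Evan, Hana, Lev, Mina, Tess | Station Beta: Dara, Noor, Quin, Rhea]
11. Pilot goes to Station Beta with Lev.  [Station Alpha: Evan, Hana, Mina, Tess | Station Beta: Dara, Lev, Noor, Quin, Rhea]
12. Pilot goes back to Station Alpha alone.  [Station Alpha: Evan, Hana, Mina, Tess | Station Beta: Dara, Lev, Noor, Quin, Rhea]
13. Pilot goes to Station Beta with Evan.  [Station Alpha: Hana, Mina, Tess | Station Beta: Dara, Evan, Lev, Noor, Quin, Rhea]
14. Pilot goes back to Station Alpha alone.  [Station Alpha: Hana, Mina, Tess | Station Beta: Dara, Evan, Lev, Noor, Quin, Rhea]
15. Pilot goes to Station Beta with Tess.  [Station Alpha: Hana, Mina | Station Beta: Dara, Evan, Lev, Noor, Quin, Rhea, Tess]
16. Pilot goes back to Station Alpha alone.  [Station Alpha: Hana, Mina | Station Beta: Dara, Evan, Lev, Noor, Quin, Rhea, Tess]
17. Pilot goes to Station Beta with Mina.  [Station Alpha: Hana | Station Beta: Dara, Evan, Lev, Mina, Noor, Quin, Rhea, Tess]
18. Pilot goes back to Station Alpha alone.  [Station Alpha: Hana | Station Beta: Dara, Evan, Lev, Mina, Noor, Quin, Rhea, Tess]
19. Pilot goes to Station Beta with Hana.  [Station Alpha: — | Station Beta: Dara, Evan, Hana, Lev, Mina, Noor, Quin, Rhea, Tess]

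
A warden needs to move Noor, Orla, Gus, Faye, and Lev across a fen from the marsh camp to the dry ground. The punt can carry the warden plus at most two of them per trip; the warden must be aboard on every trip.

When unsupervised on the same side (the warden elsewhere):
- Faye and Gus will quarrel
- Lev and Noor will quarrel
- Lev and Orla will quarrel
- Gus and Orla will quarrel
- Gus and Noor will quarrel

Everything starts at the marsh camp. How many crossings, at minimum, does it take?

7

Counting alone: the warden can take at most 2 across per trip to the dry ground, so moving all 5 needs at least 3 loaded trips out, with a return between consecutive ones — at least 5 crossings.
The safety rule pushes this higher. Following every safe sequence of crossings, the most of the 5 that can be at the dry ground as the punt arrives there on crossing 5 is 4 — never all 5.
So no plan with fewer than 7 crossings exists, and this one achieves 7:
1. Warden goes to the dry ground with Gus and Lev.  [the marsh camp: Faye, Noor, Orla | the dry ground: Gus, Lev]
2. Warden goes back to the marsh camp alone.  [the marsh camp: Faye, Noor, Orla | the dry ground: Gus, Lev]
3. Warden goes to the dry ground with Noor.  [the marsh camp: Faye, Orla | the dry ground: Gus, Lev, Noor]
4. Warden goes back to the marsh camp with Gus and Lev.  [the marsh camp: Faye, Gus, Lev, Orla | the dry ground: Noor]
5. Warden goes to the dry ground with Faye and Orla.  [the marsh camp: Gus, Lev | the dry ground: Faye, Noor, Orla]
6. Warden goes back to the marsh camp alone.  [the marsh camp: Gus, Lev | the dry ground: Faye, Noor, Orla]
7. Warden goes to the dry ground with Gus and Lev.  [the marsh camp: — | the dry ground: Faye, Gus, Lev, Noor, Orla]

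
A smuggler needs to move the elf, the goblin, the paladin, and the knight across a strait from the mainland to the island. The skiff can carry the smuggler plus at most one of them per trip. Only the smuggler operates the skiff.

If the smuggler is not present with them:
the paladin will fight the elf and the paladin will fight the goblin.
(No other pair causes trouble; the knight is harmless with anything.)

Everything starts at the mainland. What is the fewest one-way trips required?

9

Counting alone: the smuggler can take at most 1 across per trip to the island, so moving all 4 needs at least 4 loaded trips out, with a return between consecutive ones — at least 7 crossings.
The safety rule pushes this higher. Following every safe sequence of crossings, the most of the 4 that can be at the island as the skiff arrives there on crossing 7 is 3 — never all 4.
So no plan with fewer than 9 crossings exists, and this one achieves 9:
1. Smuggler goes to the island with the paladin.  [the mainland: the elf, the goblin, the knight | the island: the paladin]
2. Smuggler goes back to the mainland alone.  [the mainland: the elf, the goblin, the knight | the island: the paladin]
3. Smuggler goes to the island with the elf.  [the mainland: the goblin, the knight | the island: the elf, the paladin]
4. Smuggler goes back to the mainland with the paladin.  [the mainland: the goblin, the knight, the paladin | the island: the elf]
5. Smuggler goes to the island with the goblin.  [the mainland: the knight, the paladin | the island: the elf, the goblin]
6. Smuggler goes back to the mainland alone.  [the mainland: the knight, the paladin | the island: the elf, the goblin]
7. Smuggler goes to the island with the knight.  [the mainland: the paladin | the island: the elf, the goblin, the knight]
8. Smuggler goes back to the mainland alone.  [the mainland: the paladin | the island: the elf, the goblin, the knight]
9. Smuggler goes to the island with the paladin.  [the mainland: — | the island: the elf, the goblin, the knight, the paladin]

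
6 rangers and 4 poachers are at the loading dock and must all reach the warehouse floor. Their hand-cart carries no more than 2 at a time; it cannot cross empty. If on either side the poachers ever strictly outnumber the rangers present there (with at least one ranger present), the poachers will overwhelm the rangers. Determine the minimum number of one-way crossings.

17

Counting alone: each trip to the warehouse floor takes at most 2 across and each return brings at least 1 back, so after t trips out (and t−1 returns) at most 2t − (t−1) of the 10 are across; that first reaches 10 at t = 9, so at least 17 crossings are needed.
The plan below uses exactly 17 crossings, so it is optimal:
1. 2 poachers → the warehouse floor.  (the loading dock: 6R 2P; the warehouse floor: 0R 2P)
2. 1 poacher ← the loading dock.  (the loading dock: 6R 3P; the warehouse floor: 0R 1P)
3. 2 poachers → the warehouse floor.  (the loading dock: 6R 1P; the warehouse floor: 0R 3P)
4. 1 poacher ← the loading dock.  (the loading dock: 6R 2P; the warehouse floor: 0R 2P)
5. 2 rangers → the warehouse floor.  (the loading dock: 4R 2P; the warehouse floor: 2R 2P)
6. 1 poacher ← the loading dock.  (the loading dock: 4R 3P; the warehouse floor: 2R 1P)
7. 1 ranger and 1 poacher → the warehouse floor.  (the loading dock: 3R 2P; the warehouse floor: 3R 2P)
8. 1 poacher ← the loading dock.  (the loading dock: 3R 3P; the warehouse floor: 3R 1P)
9. 2 poachers → the warehouse floor.  (the loading dock: 3R 1P; the warehouse floor: 3R 3P)
10. 1 poacher ← the loading dock.  (the loading dock: 3R 2P; the warehouse floor: 3R 2P)
11. 1 ranger and 1 poacher → the warehouse floor.  (the loading dock: 2R 1P; the warehouse floor: 4R 3P)
12. 1 poacher ← the loading dock.  (the loading dock: 2R 2P; the warehouse floor: 4R 2P)
13. 2 poachers → the warehouse floor.  (the loading dock: 2R 0P; the warehouse floor: 4R 4P)
14. 1 poacher ← the loading dock.  (the loading dock: 2R 1P; the warehouse floor: 4R 3P)
15. 1 ranger and 1 poacher → the warehouse floor.  (the loading dock: 1R 0P; the warehouse floor: 5R 4P)
16. 1 poacher ← the loading dock.  (the loading dock: 1R 1P; the warehouse floor: 5R 3P)
17. 1 ranger and 1 poacher → the warehouse floor.  (the loading dock: 0R 0P; the warehouse floor: 6R 4P)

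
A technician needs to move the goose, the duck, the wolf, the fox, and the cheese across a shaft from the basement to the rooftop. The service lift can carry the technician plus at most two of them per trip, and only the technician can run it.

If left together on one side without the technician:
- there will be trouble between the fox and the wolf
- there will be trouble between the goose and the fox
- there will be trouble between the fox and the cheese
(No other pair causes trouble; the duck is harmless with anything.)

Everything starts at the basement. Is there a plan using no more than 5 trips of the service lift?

Yes — this plan uses 5 crossings (≤ 5):
1. Technician goes to the rooftop with the fox and the goose.
2. Technician goes back to the basement with the fox.
3. Technician goes to the rooftop with the cheese and the wolf.
4. Technician goes back to the basement alone.
5. Technician goes to the rooftop with the duck and the fox.

Yes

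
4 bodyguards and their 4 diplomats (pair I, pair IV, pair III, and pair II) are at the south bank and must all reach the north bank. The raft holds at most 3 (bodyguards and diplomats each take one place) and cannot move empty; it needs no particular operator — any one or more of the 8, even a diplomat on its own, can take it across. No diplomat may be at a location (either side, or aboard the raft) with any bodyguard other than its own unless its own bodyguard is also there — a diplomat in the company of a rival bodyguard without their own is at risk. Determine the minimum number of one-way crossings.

Counting alone: each trip to the north bank takes at most 3 across and each return brings at least 1 back, so after t trips out (and t−1 returns) at most 3t − (t−1) of the 8 are across; that first reaches 8 at t = 4, so at least 7 crossings are needed.
The safety rule pushes this higher. Following every safe sequence of crossings, the most of the 8 that can be at the north bank as the raft arrives there on crossing 7 is 7 — never all 8.
So no plan with fewer than 9 crossings exists, and this one achieves 9:
1. bodyguard I and diplomat I cross → the north bank.
2. bodyguard I crosses ← the south bank.
3. bodyguard I, bodyguard IV, and diplomat IV cross → the north bank.
4. bodyguard I and diplomat I cross ← the south bank.
5. bodyguard I, bodyguard II, and bodyguard III cross → the north bank.
6. diplomat IV crosses ← the south bank.
7. diplomat I and diplomat IV cross → the north bank.
8. diplomat I crosses ← the south bank.
9. diplomat I, diplomat II, and diplomat III cross → the north bank.

9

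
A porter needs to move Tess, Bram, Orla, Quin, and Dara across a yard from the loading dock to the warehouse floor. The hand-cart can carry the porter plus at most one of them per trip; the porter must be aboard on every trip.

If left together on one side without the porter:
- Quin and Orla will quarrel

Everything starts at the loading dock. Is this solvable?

1. Porter goes to the warehouse floor with Orla.  [the loading dock: Bram, Dara, Quin, Tess | the warehouse floor: Orla]
2. Porter goes back to the loading dock alone.  [the loading dock: Bram, Dara, Quin, Tess | the warehouse floor: Orla]
3. Porter goes to the warehouse floor with Tess.  [the loading dock: Bram, Dara, Quin | the warehouse floor: Orla, Tess]
4. Porter goes back to the loading dock alone.  [the loading dock: Bram, Dara, Quin | the warehouse floor: Orla, Tess]
5. Porter goes to the warehouse floor with Bram.  [the loading dock: Dara, Quin | the warehouse floor: Bram, Orla, Tess]
6. Porter goes back to the loading dock alone.  [the loading dock: Dara, Quin | the warehouse floor: Bram, Orla, Tess]
7. Porter goes to the warehouse floor with Dara.  [the loading dock: Quin | the warehouse floor: Bram, Dara, Orla, Tess]
8. Porter goes back to the loading dock alone.  [the loading dock: Quin | the warehouse floor: Bram, Dara, Orla, Tess]
9. Porter goes to the warehouse floor with Quin.  [the loading dock: — | the warehouse floor: Bram, Dara, Orla, Quin, Tess]

Yes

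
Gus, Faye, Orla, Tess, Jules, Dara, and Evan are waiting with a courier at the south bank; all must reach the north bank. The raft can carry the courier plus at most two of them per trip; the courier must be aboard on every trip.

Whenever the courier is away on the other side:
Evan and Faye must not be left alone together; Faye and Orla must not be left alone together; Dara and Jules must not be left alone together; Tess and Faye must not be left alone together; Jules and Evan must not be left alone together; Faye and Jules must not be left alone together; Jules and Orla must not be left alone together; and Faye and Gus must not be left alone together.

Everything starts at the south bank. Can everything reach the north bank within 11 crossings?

Yes — this plan uses 11 crossings (≤ 11):
1. Courier goes to the north bank with Faye and Jules.
2. Courier goes back to the south bank with Faye.
3. Courier goes to the north bank with Faye and Gus.
4. Courier goes back to the south bank with Faye.
5. Courier goes to the north bank with Faye and Tess.
6. Courier goes back to the south bank with Faye.
7. Courier goes to the north bank with Evan and Orla.
8. Courier goes back to the south bank with Jules.
9. Courier goes to the north bank with Dara and Faye.
10. Courier goes back to the south bank with Faye.
11. Courier goes to the north bank with Faye and Jules.

Yes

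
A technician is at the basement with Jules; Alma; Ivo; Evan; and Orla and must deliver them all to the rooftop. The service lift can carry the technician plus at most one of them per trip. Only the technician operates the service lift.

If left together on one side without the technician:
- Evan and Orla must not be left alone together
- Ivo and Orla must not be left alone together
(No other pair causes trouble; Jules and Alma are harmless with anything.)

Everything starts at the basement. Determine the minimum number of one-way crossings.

11

Counting alone: the technician can take at most 1 across per trip to the rooftop, so moving all 5 needs at least 5 loaded trips out, with a return between consecutive ones — at least 9 crossings.
The safety rule pushes this higher. Following every safe sequence of crossings, the most of the 5 that can be at the rooftop as the service lift arrives there on crossing 9 is 4 — never all 5.
So no plan with fewer than 11 crossings exists, and this one achieves 11:
1. Technician goes to the rooftop with Orla.  [the basement: Alma, Evan, Ivo, Jules | the rooftop: Orla]
2. Technician goes back to the basement alone.  [the basement: Alma, Evan, Ivo, Jules | the rooftop: Orla]
3. Technician goes to the rooftop with Jules.  [the basement: Alma, Evan, Ivo | the rooftop: Jules, Orla]
4. Technician goes back to the basement alone.  [the basement: Alma, Evan, Ivo | the rooftop: Jules, Orla]
5. Technician goes to the rooftop with Alma.  [the basement: Evan, Ivo | the rooftop: Alma, Jules, Orla]
6. Technician goes back to the basement alone.  [the basement: Evan, Ivo | the rooftop: Alma, Jules, Orla]
7. Technician goes to the rooftop with Ivo.  [the basement: Evan | the rooftop: Alma, Ivo, Jules, Orla]
8. Technician goes back to the basement with Orla.  [the basement: Evan, Orla | the rooftop: Alma, Ivo, Jules]
9. Technician goes to the rooftop with Evan.  [the basement: Orla | the rooftop: Alma, Evan, Ivo, Jules]
10. Technician goes back to the basement alone.  [the basement: Orla | the rooftop: Alma, Evan, Ivo, Jules]
11. Technician goes to the rooftop with Orla.  [the basement: — | the rooftop: Alma, Evan, Ivo, Jules, Orla]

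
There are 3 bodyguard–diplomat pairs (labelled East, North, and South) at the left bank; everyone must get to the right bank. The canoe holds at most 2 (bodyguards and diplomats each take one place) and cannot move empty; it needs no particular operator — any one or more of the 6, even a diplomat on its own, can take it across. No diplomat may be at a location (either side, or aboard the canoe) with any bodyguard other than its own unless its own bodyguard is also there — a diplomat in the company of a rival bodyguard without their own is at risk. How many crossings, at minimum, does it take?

11

Counting alone: each trip to the right bank takes at most 2 across and each return brings at least 1 back, so after t trips out (and t−1 returns) at most 2t − (t−1) of the 6 are across; that first reaches 6 at t = 5, so at least 9 crossings are needed.
The safety rule pushes this higher. Following every safe sequence of crossings, the most of the 6 that can be at the right bank as the canoe arrives there on crossing 9 is 5 — never all 6.
So no plan with fewer than 11 crossings exists, and this one achieves 11:
1. bodyguard East and diplomat East cross → the right bank.
2. bodyguard East crosses ← the left bank.
3. diplomat North and diplomat South cross → the right bank.
4. diplomat East crosses ← the left bank.
5. bodyguard North and bodyguard South cross → the right bank.
6. bodyguard North and diplomat North cross ← the left bank.
7. bodyguard East and bodyguard North cross → the right bank.
8. diplomat South crosses ← the left bank.
9. diplomat East and diplomat North cross → the right bank.
10. bodyguard South crosses ← the left bank.
11. bodyguard South and diplomat South cross → the right bank.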